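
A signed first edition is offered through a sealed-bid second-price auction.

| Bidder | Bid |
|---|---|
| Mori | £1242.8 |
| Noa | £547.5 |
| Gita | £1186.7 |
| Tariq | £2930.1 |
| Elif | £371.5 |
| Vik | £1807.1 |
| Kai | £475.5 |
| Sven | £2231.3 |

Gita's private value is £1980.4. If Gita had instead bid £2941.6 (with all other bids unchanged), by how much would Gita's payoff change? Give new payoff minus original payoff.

The highest bid among the other bidders is £2930.1; Gita's bid doesn't change that.
Original bid £1186.7: Gita is not highest (top rival bid is £2930.1); payoff £0.
Alternative bid £2941.6: Gita is highest, pays the top rival bid £2930.1; payoff £1980.4 − £2930.1 = −£949.7.
Change in payoff = −£949.7 − (£0) = −£949.7.

−£949.7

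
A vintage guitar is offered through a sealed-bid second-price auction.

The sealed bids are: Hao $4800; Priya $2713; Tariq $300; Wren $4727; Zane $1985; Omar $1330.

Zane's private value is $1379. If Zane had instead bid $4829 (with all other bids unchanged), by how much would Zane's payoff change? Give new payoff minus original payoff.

The highest bid among the other bidders is $4800; Zane's bid doesn't change that.
Original bid $1985: Zane is not highest (top rival bid is $4800); payoff $0.
Alternative bid $4829: Zane is highest, pays the top rival bid $4800; payoff $1379 − $4800 = −$3421.
Change in payoff = −$3421 − ($0) = −$3421.

−$3421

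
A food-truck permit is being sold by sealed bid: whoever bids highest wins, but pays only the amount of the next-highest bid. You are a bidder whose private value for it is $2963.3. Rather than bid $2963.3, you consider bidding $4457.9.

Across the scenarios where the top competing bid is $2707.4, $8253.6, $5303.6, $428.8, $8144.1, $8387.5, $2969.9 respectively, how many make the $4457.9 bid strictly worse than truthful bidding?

The deviation hurts exactly when the highest competing bid lies strictly between $2963.3 and $4457.9 — overbidding then wins at a price above your value.
$2707.4: below both → same outcome either way.
$8253.6: above both → same outcome either way.
$5303.6: above both → same outcome either way.
$428.8: below both → same outcome either way.
$8144.1: above both → same outcome either way.
$8387.5: above both → same outcome either way.
$2969.9: inside the interval → strictly worse (loss $6.6).
Count: 1.

1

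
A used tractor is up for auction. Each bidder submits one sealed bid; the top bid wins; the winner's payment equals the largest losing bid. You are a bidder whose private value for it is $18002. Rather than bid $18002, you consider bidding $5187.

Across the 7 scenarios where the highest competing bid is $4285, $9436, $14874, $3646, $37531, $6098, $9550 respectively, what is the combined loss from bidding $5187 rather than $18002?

$32050

The deviation costs you only when the competing bid falls strictly between $5187 and $18002; elsewhere both bids give the same outcome.
$4285: outcomes coincide → loss $0.
$9436: truthful payoff $8566, deviation payoff $0 → loss $8566.
$14874: truthful payoff $3128, deviation payoff $0 → loss $3128.
$3646: outcomes coincide → loss $0.
$37531: outcomes coincide → loss $0.
$6098: truthful payoff $11904, deviation payoff $0 → loss $11904.
$9550: truthful payoff $8452, deviation payoff $0 → loss $8452.
Total loss = $8566 + $3128 + $11904 + $8452 = $32050.
Because the price is fixed by the runner-up's bid, deviating from your value can only change a good outcome into a bad one — never the reverse.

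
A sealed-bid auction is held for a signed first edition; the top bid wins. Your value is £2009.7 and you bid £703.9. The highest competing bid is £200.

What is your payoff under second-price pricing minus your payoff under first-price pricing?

You have the highest bid, so you win under either rule.
Second-price: pay £200 → payoff £1809.7.
First-price: pay your own bid £703.9 → payoff £1305.8.
Difference = £1809.7 − (£1305.8) = £503.9.

£503.9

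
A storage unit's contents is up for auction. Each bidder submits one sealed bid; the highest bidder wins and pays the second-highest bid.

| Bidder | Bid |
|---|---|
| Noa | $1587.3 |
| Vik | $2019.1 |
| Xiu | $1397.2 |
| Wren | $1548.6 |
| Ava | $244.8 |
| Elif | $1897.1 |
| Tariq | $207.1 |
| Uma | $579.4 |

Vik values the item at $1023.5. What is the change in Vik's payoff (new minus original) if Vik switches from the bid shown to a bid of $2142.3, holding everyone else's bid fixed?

$0

The highest bid among the other bidders is $1897.1; Vik's bid doesn't change that.
Original bid $2019.1: Vik is highest, pays the top rival bid $1897.1; payoff $1023.5 − $1897.1 = −$873.6.
Alternative bid $2142.3: Vik is highest, pays the top rival bid $1897.1; payoff $1023.5 − $1897.1 = −$873.6.
Change in payoff = −$873.6 − (−$873.6) = $0.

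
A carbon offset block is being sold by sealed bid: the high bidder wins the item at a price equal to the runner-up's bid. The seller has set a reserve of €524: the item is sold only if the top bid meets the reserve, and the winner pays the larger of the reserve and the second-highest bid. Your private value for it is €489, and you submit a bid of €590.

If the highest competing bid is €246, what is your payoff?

−€35

Your bid €590 is the highest and exceeds the reserve.
Price = max(second-highest bid, reserve) = max(€246, €524) = €524.
Payoff = €489 − €524 = −€35.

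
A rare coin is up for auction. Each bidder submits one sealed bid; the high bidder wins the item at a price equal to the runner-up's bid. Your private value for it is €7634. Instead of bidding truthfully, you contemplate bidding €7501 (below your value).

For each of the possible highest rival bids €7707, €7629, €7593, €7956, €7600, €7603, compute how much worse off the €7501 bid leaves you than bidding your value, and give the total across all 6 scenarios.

The deviation costs you only when the competing bid falls strictly between €7501 and €7634; elsewhere both bids give the same outcome.
€7707: outcomes coincide → loss €0.
€7629: truthful payoff €5, deviation payoff €0 → loss €5.
€7593: truthful payoff €41, deviation payoff €0 → loss €41.
€7956: outcomes coincide → loss €0.
€7600: truthful payoff €34, deviation payoff €0 → loss €34.
€7603: truthful payoff €31, deviation payoff €0 → loss €31.
Total loss = €5 + €41 + €34 + €31 = €111.

€111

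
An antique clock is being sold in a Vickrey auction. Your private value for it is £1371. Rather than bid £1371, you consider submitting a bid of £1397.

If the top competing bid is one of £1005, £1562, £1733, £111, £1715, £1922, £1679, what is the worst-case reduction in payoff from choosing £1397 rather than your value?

£1005: same outcome either way → loss £0.
£1562: same outcome either way → loss £0.
£1733: same outcome either way → loss £0.
£111: same outcome either way → loss £0.
£1715: same outcome either way → loss £0.
£1922: same outcome either way → loss £0.
£1679: same outcome either way → loss £0.
Maximum loss: £0.

£0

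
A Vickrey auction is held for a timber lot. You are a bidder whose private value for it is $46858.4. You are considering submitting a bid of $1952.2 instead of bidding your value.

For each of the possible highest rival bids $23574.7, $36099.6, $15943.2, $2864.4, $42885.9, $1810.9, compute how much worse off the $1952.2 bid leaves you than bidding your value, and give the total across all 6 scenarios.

$112924.2

The deviation costs you only when the competing bid falls strictly between $1952.2 and $46858.4; elsewhere both bids give the same outcome.
$23574.7: truthful payoff $23283.7, deviation payoff $0 → loss $23283.7.
$36099.6: truthful payoff $10758.8, deviation payoff $0 → loss $10758.8.
$15943.2: truthful payoff $30915.2, deviation payoff $0 → loss $30915.2.
$2864.4: truthful payoff $43994, deviation payoff $0 → loss $43994.
$42885.9: truthful payoff $3972.5, deviation payoff $0 → loss $3972.5.
$1810.9: outcomes coincide → loss $0.
Total loss = $23283.7 + $10758.8 + $30915.2 + $43994 + $3972.5 = $112924.2.
In a second-price auction your bid sets only whether you win, not what you pay, so bidding your true value is weakly dominant.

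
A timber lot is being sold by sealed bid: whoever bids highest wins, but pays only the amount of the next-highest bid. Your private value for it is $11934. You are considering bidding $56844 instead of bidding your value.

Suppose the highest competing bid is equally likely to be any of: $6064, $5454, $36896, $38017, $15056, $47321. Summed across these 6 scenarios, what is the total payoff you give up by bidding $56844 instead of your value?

$89554

The deviation costs you only when the competing bid falls strictly between $11934 and $56844; elsewhere both bids give the same outcome.
$6064: outcomes coincide → loss $0.
$5454: outcomes coincide → loss $0.
$36896: truthful payoff $0, deviation payoff −$24962 → loss $24962.
$38017: truthful payoff $0, deviation payoff −$26083 → loss $26083.
$15056: truthful payoff $0, deviation payoff −$3122 → loss $3122.
$47321: truthful payoff $0, deviation payoff −$35387 → loss $35387.
Total loss = $24962 + $26083 + $3122 + $35387 = $89554.
Because the price is fixed by the runner-up's bid, deviating from your value can only change a good outcome into a bad one — never the reverse.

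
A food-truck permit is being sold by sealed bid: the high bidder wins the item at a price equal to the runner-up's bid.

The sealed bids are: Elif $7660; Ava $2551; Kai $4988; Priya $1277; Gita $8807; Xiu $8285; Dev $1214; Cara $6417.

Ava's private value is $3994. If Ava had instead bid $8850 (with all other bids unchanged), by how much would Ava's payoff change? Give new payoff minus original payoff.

The highest bid among the other bidders is $8807; Ava's bid doesn't change that.
Original bid $2551: Ava is not highest (top rival bid is $8807); payoff $0.
Alternative bid $8850: Ava is highest, pays the top rival bid $8807; payoff $3994 − $8807 = −$4813.
Change in payoff = −$4813 − ($0) = −$4813.

−$4813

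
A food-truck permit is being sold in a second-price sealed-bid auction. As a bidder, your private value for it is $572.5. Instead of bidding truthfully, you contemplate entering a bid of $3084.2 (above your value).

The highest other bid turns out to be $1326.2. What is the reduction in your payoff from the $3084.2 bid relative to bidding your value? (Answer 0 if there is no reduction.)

Bidding your value $572.5: you lose (since $572.5 < $1326.2). Payoff $0.
Bidding $3084.2: you win and pay $1326.2. Payoff $572.5 − $1326.2 = −$753.7.
The competing bid $1326.2 lies between your value and your inflated bid, so overbidding wins an item priced above your value.
Loss from deviating = $0 − (−$753.7) = $753.7.
Because the price is fixed by the runner-up's bid, deviating from your value can only change a good outcome into a bad one — never the reverse.

$753.7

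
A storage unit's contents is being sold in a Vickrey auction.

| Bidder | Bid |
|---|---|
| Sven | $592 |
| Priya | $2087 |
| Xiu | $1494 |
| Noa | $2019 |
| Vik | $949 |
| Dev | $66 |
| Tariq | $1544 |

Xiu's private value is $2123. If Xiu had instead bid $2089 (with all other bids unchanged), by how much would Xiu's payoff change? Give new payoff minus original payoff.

$36

The highest bid among the other bidders is $2087; Xiu's bid doesn't change that.
Original bid $1494: Xiu is not highest (top rival bid is $2087); payoff $0.
Alternative bid $2089: Xiu is highest, pays the top rival bid $2087; payoff $2123 − $2087 = $36.
Change in payoff = $36 − ($0) = $36.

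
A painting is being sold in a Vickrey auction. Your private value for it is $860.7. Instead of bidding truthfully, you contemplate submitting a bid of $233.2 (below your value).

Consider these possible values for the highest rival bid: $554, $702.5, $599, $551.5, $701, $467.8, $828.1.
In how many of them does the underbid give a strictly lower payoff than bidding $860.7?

7

The deviation hurts exactly when the highest competing bid lies strictly between $233.2 and $860.7 — underbidding then forfeits a profitable win.
$554: inside the interval → strictly worse (loss $306.7).
$702.5: inside the interval → strictly worse (loss $158.2).
$599: inside the interval → strictly worse (loss $261.7).
$551.5: inside the interval → strictly worse (loss $309.2).
$701: inside the interval → strictly worse (loss $159.7).
$467.8: inside the interval → strictly worse (loss $392.9).
$828.1: inside the interval → strictly worse (loss $32.6).
Count: 7.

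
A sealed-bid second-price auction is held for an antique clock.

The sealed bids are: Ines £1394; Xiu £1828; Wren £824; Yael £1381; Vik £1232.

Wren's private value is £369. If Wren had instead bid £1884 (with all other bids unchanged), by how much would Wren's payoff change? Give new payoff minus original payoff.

The highest bid among the other bidders is £1828; Wren's bid doesn't change that.
Original bid £824: Wren is not highest (top rival bid is £1828); payoff £0.
Alternative bid £1884: Wren is highest, pays the top rival bid £1828; payoff £369 − £1828 = −£1459.
Change in payoff = −£1459 − (£0) = −£1459.

−£1459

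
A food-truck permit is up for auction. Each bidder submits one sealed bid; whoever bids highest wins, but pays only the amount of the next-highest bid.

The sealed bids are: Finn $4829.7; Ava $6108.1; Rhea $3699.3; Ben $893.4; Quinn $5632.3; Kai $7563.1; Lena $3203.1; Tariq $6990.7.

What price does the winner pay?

Highest bid: Kai at $7563.1, so Kai wins.
Second-highest bid: Tariq at $6990.7 — that is the price the winner pays.

$6990.7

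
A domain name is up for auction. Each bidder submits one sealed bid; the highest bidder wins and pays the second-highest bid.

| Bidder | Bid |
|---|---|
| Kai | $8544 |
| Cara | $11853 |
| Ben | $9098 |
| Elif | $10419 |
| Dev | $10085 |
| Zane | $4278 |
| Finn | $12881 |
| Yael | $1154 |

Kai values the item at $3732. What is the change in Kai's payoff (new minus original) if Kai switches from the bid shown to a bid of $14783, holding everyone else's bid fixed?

The highest bid among the other bidders is $12881; Kai's bid doesn't change that.
Original bid $8544: Kai is not highest (top rival bid is $12881); payoff $0.
Alternative bid $14783: Kai is highest, pays the top rival bid $12881; payoff $3732 − $12881 = −$9149.
Change in payoff = −$9149 − ($0) = −$9149.

−$9149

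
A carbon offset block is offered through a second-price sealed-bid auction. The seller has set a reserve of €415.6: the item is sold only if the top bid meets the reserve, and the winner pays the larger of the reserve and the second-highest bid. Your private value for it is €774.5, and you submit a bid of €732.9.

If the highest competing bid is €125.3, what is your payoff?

Your bid €732.9 is the highest and exceeds the reserve.
Price = max(second-highest bid, reserve) = max(€125.3, €415.6) = €415.6.
Payoff = €774.5 − €415.6 = €358.9.

€358.9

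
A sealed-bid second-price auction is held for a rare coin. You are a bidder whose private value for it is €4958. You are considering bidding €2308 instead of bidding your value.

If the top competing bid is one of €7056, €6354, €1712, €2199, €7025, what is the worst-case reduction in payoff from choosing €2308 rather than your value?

€7056: same outcome either way → loss €0.
€6354: same outcome either way → loss €0.
€1712: same outcome either way → loss €0.
€2199: same outcome either way → loss €0.
€7025: same outcome either way → loss €0.
Maximum loss: €0.

€0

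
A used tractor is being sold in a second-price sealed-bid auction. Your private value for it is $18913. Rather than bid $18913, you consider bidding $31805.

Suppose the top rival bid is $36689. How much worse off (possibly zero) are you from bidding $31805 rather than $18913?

Bidding your value $18913: you lose (since $18913 < $36689). Payoff $0.
Bidding $31805: you lose. Payoff $0.
Difference = $0 − $0 = $0; both bids lead to the same outcome because the competing bid is above both your value and your alternative bid.
In a second-price auction your bid sets only whether you win, not what you pay, so bidding your true value is weakly dominant.

$0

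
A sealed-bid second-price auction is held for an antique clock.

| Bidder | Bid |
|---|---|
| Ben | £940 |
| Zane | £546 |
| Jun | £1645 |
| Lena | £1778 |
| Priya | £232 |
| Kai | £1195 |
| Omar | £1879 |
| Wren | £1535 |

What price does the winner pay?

£1778

Highest bid: Omar at £1879, so Omar wins.
Second-highest bid: Lena at £1778 — that is the price the winner pays.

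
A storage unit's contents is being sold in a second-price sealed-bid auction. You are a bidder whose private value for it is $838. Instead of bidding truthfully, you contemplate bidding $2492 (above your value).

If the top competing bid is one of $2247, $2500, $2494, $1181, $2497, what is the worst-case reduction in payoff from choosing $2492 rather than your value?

$2247: truthful gives $0, deviation gives −$1409 → loss $1409.
$2500: same outcome either way → loss $0.
$2494: same outcome either way → loss $0.
$1181: truthful gives $0, deviation gives −$343 → loss $343.
$2497: same outcome either way → loss $0.
Maximum loss: $1409.

$1409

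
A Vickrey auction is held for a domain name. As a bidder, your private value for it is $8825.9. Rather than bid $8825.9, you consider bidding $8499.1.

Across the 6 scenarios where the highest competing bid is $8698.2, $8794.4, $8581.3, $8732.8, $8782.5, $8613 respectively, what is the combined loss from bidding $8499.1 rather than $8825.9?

The deviation costs you only when the competing bid falls strictly between $8499.1 and $8825.9; elsewhere both bids give the same outcome.
$8698.2: truthful payoff $127.7, deviation payoff $0 → loss $127.7.
$8794.4: truthful payoff $31.5, deviation payoff $0 → loss $31.5.
$8581.3: truthful payoff $244.6, deviation payoff $0 → loss $244.6.
$8732.8: truthful payoff $93.1, deviation payoff $0 → loss $93.1.
$8782.5: truthful payoff $43.4, deviation payoff $0 → loss $43.4.
$8613: truthful payoff $212.9, deviation payoff $0 → loss $212.9.
Total loss = $127.7 + $31.5 + $244.6 + $93.1 + $43.4 + $212.9 = $753.2.

$753.2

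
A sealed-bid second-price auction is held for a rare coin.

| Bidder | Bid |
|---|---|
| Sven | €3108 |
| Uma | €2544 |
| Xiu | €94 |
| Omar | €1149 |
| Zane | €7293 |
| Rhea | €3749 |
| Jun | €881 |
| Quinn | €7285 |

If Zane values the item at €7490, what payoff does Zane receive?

Highest bid: Zane at €7293, so Zane wins.
Second-highest bid: Quinn at €7285 — that is the price the winner pays.
Zane's payoff = value − price = €7490 − €7285 = €205.

€205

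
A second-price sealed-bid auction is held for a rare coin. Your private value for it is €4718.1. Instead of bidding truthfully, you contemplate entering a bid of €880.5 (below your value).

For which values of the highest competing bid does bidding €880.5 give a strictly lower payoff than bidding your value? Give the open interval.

If the competing bid is below €880.5, both bids win at the same price — no difference.
If it is above €4718.1, both bids lose — no difference.
If it lies strictly between €880.5 and €4718.1, bidding your value wins at a price below your value (positive payoff) while bidding €880.5 loses (payoff 0).
So the deviation strictly hurts on the open interval (€880.5, €4718.1).
In a second-price auction your bid sets only whether you win, not what you pay, so bidding your true value is weakly dominant.

(€880.5, €4718.1)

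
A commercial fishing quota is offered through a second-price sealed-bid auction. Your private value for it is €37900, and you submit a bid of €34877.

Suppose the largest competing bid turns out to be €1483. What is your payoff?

Your bid €34877 exceeds the highest competing bid €1483, so you win.
In a second-price auction the winner pays the second-highest bid, €1483.
Payoff = value − price = €37900 − €1483 = €36417.

€36417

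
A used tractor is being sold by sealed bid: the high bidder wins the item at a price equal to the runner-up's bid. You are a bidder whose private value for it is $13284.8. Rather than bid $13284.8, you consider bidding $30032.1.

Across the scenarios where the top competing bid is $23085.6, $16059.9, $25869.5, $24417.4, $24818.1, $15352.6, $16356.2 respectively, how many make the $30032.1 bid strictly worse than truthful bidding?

The deviation hurts exactly when the highest competing bid lies strictly between $13284.8 and $30032.1 — overbidding then wins at a price above your value.
$23085.6: inside the interval → strictly worse (loss $9800.8).
$16059.9: inside the interval → strictly worse (loss $2775.1).
$25869.5: inside the interval → strictly worse (loss $12584.7).
$24417.4: inside the interval → strictly worse (loss $11132.6).
$24818.1: inside the interval → strictly worse (loss $11533.3).
$15352.6: inside the interval → strictly worse (loss $2067.8).
$16356.2: inside the interval → strictly worse (loss $3071.4).
Count: 7.

7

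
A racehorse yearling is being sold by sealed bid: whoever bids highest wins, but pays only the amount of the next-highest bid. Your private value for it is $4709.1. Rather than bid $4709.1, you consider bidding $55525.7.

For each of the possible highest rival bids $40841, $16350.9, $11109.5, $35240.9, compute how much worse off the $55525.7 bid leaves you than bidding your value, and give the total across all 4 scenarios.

The deviation costs you only when the competing bid falls strictly between $4709.1 and $55525.7; elsewhere both bids give the same outcome.
$40841: truthful payoff $0, deviation payoff −$36131.9 → loss $36131.9.
$16350.9: truthful payoff $0, deviation payoff −$11641.8 → loss $11641.8.
$11109.5: truthful payoff $0, deviation payoff −$6400.4 → loss $6400.4.
$35240.9: truthful payoff $0, deviation payoff −$30531.8 → loss $30531.8.
Total loss = $36131.9 + $11641.8 + $6400.4 + $30531.8 = $84705.9.

$84705.9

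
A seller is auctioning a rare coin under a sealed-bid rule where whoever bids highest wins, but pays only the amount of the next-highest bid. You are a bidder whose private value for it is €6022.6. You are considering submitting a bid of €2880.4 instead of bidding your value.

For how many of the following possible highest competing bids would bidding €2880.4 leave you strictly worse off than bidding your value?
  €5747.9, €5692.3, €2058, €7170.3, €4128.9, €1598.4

The deviation hurts exactly when the highest competing bid lies strictly between €2880.4 and €6022.6 — underbidding then forfeits a profitable win.
€5747.9: inside the interval → strictly worse (loss €274.7).
€5692.3: inside the interval → strictly worse (loss €330.3).
€2058: below both → same outcome either way.
€7170.3: above both → same outcome either way.
€4128.9: inside the interval → strictly worse (loss €1893.7).
€1598.4: below both → same outcome either way.
Count: 3.

3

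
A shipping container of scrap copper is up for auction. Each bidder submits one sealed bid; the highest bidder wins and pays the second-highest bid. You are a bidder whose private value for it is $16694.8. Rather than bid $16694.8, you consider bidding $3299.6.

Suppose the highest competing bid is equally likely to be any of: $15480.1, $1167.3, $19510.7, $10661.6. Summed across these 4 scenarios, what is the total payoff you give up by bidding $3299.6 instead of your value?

The deviation costs you only when the competing bid falls strictly between $3299.6 and $16694.8; elsewhere both bids give the same outcome.
$15480.1: truthful payoff $1214.7, deviation payoff $0 → loss $1214.7.
$1167.3: outcomes coincide → loss $0.
$19510.7: outcomes coincide → loss $0.
$10661.6: truthful payoff $6033.2, deviation payoff $0 → loss $6033.2.
Total loss = $1214.7 + $6033.2 = $7247.9.
Because the price is fixed by the runner-up's bid, deviating from your value can only change a good outcome into a bad one — never the reverse.

$7247.9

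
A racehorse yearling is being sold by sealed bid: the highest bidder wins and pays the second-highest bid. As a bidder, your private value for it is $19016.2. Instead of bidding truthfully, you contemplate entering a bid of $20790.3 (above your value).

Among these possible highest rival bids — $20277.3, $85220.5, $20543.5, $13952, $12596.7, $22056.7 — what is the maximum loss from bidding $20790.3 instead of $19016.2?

$20277.3: truthful gives $0, deviation gives −$1261.1 → loss $1261.1.
$85220.5: same outcome either way → loss $0.
$20543.5: truthful gives $0, deviation gives −$1527.3 → loss $1527.3.
$13952: same outcome either way → loss $0.
$12596.7: same outcome either way → loss $0.
$22056.7: same outcome either way → loss $0.
Maximum loss: $1527.3.

$1527.3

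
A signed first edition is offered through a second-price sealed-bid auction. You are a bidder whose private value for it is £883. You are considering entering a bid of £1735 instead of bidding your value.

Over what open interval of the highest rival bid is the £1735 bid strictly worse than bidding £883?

(£883, £1735)

If the competing bid is below £883, both bids win at the same price — no difference.
If it is above £1735, both bids lose — no difference.
If it lies strictly between £883 and £1735, bidding your value loses (payoff 0) while bidding £1735 wins at a price above your value (payoff negative).
So the deviation strictly hurts on the open interval (£883, £1735).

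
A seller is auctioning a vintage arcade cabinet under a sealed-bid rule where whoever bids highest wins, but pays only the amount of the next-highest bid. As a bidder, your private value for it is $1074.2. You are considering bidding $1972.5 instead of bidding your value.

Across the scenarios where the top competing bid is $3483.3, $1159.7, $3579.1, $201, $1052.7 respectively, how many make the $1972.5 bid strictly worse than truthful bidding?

1

The deviation hurts exactly when the highest competing bid lies strictly between $1074.2 and $1972.5 — overbidding then wins at a price above your value.
$3483.3: above both → same outcome either way.
$1159.7: inside the interval → strictly worse (loss $85.5).
$3579.1: above both → same outcome either way.
$201: below both → same outcome either way.
$1052.7: below both → same outcome either way.
Count: 1.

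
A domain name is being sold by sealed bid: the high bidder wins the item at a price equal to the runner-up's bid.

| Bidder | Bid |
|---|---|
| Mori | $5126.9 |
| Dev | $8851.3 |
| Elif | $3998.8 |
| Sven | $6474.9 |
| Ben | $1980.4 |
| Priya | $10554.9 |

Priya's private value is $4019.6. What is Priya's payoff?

Highest bid: Priya at $10554.9, so Priya wins.
Second-highest bid: Dev at $8851.3 — that is the price the winner pays.
Priya's payoff = value − price = $4019.6 − $8851.3 = −$4831.7.

−$4831.7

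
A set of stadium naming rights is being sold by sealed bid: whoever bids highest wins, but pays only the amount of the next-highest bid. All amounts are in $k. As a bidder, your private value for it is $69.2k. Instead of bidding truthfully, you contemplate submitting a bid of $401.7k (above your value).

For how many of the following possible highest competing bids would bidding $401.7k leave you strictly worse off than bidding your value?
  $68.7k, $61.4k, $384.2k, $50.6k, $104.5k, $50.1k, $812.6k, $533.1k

2

The deviation hurts exactly when the highest competing bid lies strictly between $69.2k and $401.7k — overbidding then wins at a price above your value.
$68.7k: below both → same outcome either way.
$61.4k: below both → same outcome either way.
$384.2k: inside the interval → strictly worse (loss $315k).
$50.6k: below both → same outcome either way.
$104.5k: inside the interval → strictly worse (loss $35.3k).
$50.1k: below both → same outcome either way.
$812.6k: above both → same outcome either way.
$533.1k: above both → same outcome either way.
Count: 2.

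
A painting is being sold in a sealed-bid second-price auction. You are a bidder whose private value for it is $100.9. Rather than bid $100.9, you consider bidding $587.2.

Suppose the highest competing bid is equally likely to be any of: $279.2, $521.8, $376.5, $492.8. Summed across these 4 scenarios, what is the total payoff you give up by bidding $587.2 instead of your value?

$1266.7

The deviation costs you only when the competing bid falls strictly between $100.9 and $587.2; elsewhere both bids give the same outcome.
$279.2: truthful payoff $0, deviation payoff −$178.3 → loss $178.3.
$521.8: truthful payoff $0, deviation payoff −$420.9 → loss $420.9.
$376.5: truthful payoff $0, deviation payoff −$275.6 → loss $275.6.
$492.8: truthful payoff $0, deviation payoff −$391.9 → loss $391.9.
Total loss = $178.3 + $420.9 + $275.6 + $391.9 = $1266.7.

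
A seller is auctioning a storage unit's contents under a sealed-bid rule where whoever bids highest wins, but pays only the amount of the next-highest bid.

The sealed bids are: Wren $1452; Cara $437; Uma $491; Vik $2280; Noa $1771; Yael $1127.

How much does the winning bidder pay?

$1771

Highest bid: Vik at $2280, so Vik wins.
Second-highest bid: Noa at $1771 — that is the price the winner pays.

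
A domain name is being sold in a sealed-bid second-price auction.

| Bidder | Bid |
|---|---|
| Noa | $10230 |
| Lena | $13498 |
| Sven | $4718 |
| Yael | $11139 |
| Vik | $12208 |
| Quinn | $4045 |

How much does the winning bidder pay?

Highest bid: Lena at $13498, so Lena wins.
Second-highest bid: Vik at $12208 — that is the price the winner pays.

$12208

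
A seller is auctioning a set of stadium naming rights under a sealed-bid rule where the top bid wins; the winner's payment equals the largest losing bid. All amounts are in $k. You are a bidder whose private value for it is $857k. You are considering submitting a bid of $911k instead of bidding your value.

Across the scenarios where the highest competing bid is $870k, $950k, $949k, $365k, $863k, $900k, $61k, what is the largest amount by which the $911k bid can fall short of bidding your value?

$43k

$870k: truthful gives $0k, deviation gives −$13k → loss $13k.
$950k: same outcome either way → loss $0k.
$949k: same outcome either way → loss $0k.
$365k: same outcome either way → loss $0k.
$863k: truthful gives $0k, deviation gives −$6k → loss $6k.
$900k: truthful gives $0k, deviation gives −$43k → loss $43k.
$61k: same outcome either way → loss $0k.
Maximum loss: $43k.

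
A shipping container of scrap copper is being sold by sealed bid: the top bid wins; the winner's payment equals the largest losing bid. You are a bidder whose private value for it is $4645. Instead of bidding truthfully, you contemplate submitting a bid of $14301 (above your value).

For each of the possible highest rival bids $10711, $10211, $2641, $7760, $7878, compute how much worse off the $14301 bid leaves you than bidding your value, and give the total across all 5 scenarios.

$17980

The deviation costs you only when the competing bid falls strictly between $4645 and $14301; elsewhere both bids give the same outcome.
$10711: truthful payoff $0, deviation payoff −$6066 → loss $6066.
$10211: truthful payoff $0, deviation payoff −$5566 → loss $5566.
$2641: outcomes coincide → loss $0.
$7760: truthful payoff $0, deviation payoff −$3115 → loss $3115.
$7878: truthful payoff $0, deviation payoff −$3233 → loss $3233.
Total loss = $6066 + $5566 + $3115 + $3233 = $17980.
Truthful bidding weakly dominates here: raising your bid can only win items priced above your value, and lowering it can only forfeit items priced below.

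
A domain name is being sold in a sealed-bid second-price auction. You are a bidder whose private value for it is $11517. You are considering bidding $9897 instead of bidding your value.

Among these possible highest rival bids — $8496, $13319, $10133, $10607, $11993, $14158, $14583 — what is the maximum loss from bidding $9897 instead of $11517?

$8496: same outcome either way → loss $0.
$13319: same outcome either way → loss $0.
$10133: truthful gives $1384, deviation gives $0 → loss $1384.
$10607: truthful gives $910, deviation gives $0 → loss $910.
$11993: same outcome either way → loss $0.
$14158: same outcome either way → loss $0.
$14583: same outcome either way → loss $0.
Maximum loss: $1384.

$1384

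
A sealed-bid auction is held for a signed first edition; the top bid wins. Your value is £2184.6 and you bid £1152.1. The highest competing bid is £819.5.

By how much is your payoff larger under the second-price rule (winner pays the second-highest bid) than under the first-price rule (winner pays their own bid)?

£332.6

You have the highest bid, so you win under either rule.
Second-price: pay £819.5 → payoff £1365.1.
First-price: pay your own bid £1152.1 → payoff £1032.5.
Difference = £1365.1 − (£1032.5) = £332.6.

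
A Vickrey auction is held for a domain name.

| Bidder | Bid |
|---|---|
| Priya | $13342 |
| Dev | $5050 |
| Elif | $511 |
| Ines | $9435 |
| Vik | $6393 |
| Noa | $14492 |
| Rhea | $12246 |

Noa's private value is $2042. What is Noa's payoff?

Highest bid: Noa at $14492, so Noa wins.
Second-highest bid: Priya at $13342 — that is the price the winner pays.
Noa's payoff = value − price = $2042 − $13342 = −$11300.

−$11300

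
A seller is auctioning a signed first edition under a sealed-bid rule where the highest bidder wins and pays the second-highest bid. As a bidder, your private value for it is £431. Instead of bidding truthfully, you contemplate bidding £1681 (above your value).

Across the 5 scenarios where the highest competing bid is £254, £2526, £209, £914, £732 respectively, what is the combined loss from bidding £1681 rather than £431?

£784

The deviation costs you only when the competing bid falls strictly between £431 and £1681; elsewhere both bids give the same outcome.
£254: outcomes coincide → loss £0.
£2526: outcomes coincide → loss £0.
£209: outcomes coincide → loss £0.
£914: truthful payoff £0, deviation payoff −£483 → loss £483.
£732: truthful payoff £0, deviation payoff −£301 → loss £301.
Total loss = £483 + £301 = £784.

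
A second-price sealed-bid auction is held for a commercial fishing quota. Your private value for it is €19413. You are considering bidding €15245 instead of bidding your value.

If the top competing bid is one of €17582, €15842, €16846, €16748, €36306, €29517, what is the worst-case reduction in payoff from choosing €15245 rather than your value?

€3571

€17582: truthful gives €1831, deviation gives €0 → loss €1831.
€15842: truthful gives €3571, deviation gives €0 → loss €3571.
€16846: truthful gives €2567, deviation gives €0 → loss €2567.
€16748: truthful gives €2665, deviation gives €0 → loss €2665.
€36306: same outcome either way → loss €0.
€29517: same outcome either way → loss €0.
Maximum loss: €3571.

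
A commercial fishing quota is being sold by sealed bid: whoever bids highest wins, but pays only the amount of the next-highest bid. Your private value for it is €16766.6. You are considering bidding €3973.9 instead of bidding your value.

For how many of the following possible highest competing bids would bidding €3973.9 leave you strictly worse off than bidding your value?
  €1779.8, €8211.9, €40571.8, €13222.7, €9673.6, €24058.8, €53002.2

The deviation hurts exactly when the highest competing bid lies strictly between €3973.9 and €16766.6 — underbidding then forfeits a profitable win.
€1779.8: below both → same outcome either way.
€8211.9: inside the interval → strictly worse (loss €8554.7).
€40571.8: above both → same outcome either way.
€13222.7: inside the interval → strictly worse (loss €3543.9).
€9673.6: inside the interval → strictly worse (loss €7093).
€24058.8: above both → same outcome either way.
€53002.2: above both → same outcome either way.
Count: 3.

3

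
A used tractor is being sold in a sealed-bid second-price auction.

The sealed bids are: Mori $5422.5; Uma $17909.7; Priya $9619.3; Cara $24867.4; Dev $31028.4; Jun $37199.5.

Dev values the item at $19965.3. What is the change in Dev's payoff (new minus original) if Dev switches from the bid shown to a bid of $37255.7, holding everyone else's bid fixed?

−$17234.2

The highest bid among the other bidders is $37199.5; Dev's bid doesn't change that.
Original bid $31028.4: Dev is not highest (top rival bid is $37199.5); payoff $0.
Alternative bid $37255.7: Dev is highest, pays the top rival bid $37199.5; payoff $19965.3 − $37199.5 = −$17234.2.
Change in payoff = −$17234.2 − ($0) = −$17234.2.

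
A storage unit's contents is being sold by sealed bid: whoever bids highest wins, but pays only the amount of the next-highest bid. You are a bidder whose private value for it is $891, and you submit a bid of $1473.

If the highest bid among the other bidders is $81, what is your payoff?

$810

Your bid $1473 exceeds the highest competing bid $81, so you win.
In a second-price auction the winner pays the second-highest bid, $81.
Payoff = value − price = $891 − $81 = $810.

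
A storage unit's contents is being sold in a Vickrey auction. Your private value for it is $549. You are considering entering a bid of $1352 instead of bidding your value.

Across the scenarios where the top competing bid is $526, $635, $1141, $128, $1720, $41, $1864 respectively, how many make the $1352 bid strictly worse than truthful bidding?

2

The deviation hurts exactly when the highest competing bid lies strictly between $549 and $1352 — overbidding then wins at a price above your value.
$526: below both → same outcome either way.
$635: inside the interval → strictly worse (loss $86).
$1141: inside the interval → strictly worse (loss $592).
$128: below both → same outcome either way.
$1720: above both → same outcome either way.
$41: below both → same outcome either way.
$1864: above both → same outcome either way.
Count: 2.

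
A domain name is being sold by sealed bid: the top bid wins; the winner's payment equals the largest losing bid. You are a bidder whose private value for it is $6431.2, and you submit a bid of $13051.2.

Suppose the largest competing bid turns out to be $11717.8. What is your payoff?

−$5286.6

Your bid $13051.2 exceeds the highest competing bid $11717.8, so you win.
In a second-price auction the winner pays the second-highest bid, $11717.8.
Payoff = value − price = $6431.2 − $11717.8 = −$5286.6.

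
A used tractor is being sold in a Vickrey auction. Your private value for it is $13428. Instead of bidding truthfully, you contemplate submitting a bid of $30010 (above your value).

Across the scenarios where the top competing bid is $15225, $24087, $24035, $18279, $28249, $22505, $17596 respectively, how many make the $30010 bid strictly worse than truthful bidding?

7

The deviation hurts exactly when the highest competing bid lies strictly between $13428 and $30010 — overbidding then wins at a price above your value.
$15225: inside the interval → strictly worse (loss $1797).
$24087: inside the interval → strictly worse (loss $10659).
$24035: inside the interval → strictly worse (loss $10607).
$18279: inside the interval → strictly worse (loss $4851).
$28249: inside the interval → strictly worse (loss $14821).
$22505: inside the interval → strictly worse (loss $9077).
$17596: inside the interval → strictly worse (loss $4168).
Count: 7.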